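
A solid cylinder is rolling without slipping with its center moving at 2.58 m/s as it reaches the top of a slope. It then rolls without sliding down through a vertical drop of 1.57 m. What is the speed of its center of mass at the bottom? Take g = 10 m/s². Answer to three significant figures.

Here I = (1/2)MR², so the shape factor k = I/(MR²) = 0.5.
Rolling without slipping gives ω = v/R, so the total kinetic energy is ½Mv² + ½Iω² = ½(1+k)Mv² = (3/4)Mv².
Conserving energy between top and bottom: (3/4)Mv² = (3/4)Mv₀² + Mgh, hence v² = v₀² + 2gh/(1+k).
v = √(2.58² + 2×10×1.57/1.5) = √27.59 ≈ 5.25 m/s.

v ≈ 5.25 m/s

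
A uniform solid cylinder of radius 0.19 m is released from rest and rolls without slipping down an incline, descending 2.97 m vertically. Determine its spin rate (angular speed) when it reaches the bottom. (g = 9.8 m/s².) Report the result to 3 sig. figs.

ω ≈ 32.8 rad/s

With I = (1/2)MR², the ratio k = I/(MR²) is 0.5.
Rolling without slipping gives ω = v/R, so the total kinetic energy is ½Mv² + ½Iω² = ½(1+k)Mv² = (3/4)Mv².
Energy conservation Mgh = ½(1+k)Mv² gives v = √(2gh/(1+k)) = √(2 × 9.8 × 2.97 / 1.5) = 6.23 m/s.
Then ω = v/R = 6.23 / 0.19 ≈ 32.8 rad/s.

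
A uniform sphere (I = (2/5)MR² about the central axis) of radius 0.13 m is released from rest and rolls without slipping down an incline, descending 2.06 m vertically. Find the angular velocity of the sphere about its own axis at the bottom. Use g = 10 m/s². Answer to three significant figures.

With I = (2/5)MR², the ratio k = I/(MR²) is 0.4.
Since it rolls without slipping, ω = v/R and KE = ½Mv² + ½Iω² = ½(1+k)Mv² = (7/10)Mv².
Energy conservation Mgh = ½(1+k)Mv² gives v = √(2gh/(1+k)) = √(2 × 10 × 2.06 / 1.4) = 5.425 m/s.
Then ω = v/R = 5.425 / 0.13 ≈ 41.7 rad/s.

ω ≈ 41.7 rad/s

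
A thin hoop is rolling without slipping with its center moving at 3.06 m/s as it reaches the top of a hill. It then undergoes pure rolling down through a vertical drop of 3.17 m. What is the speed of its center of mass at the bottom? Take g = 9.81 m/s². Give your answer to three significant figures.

Here I = MR², so the shape factor k = I/(MR²) = 1.
Rolling without slipping gives ω = v/R, so the total kinetic energy is ½Mv² + ½Iω² = ½(1+k)Mv² = Mv².
Conserving energy between top and bottom: Mv² = Mv₀² + Mgh, hence v² = v₀² + 2gh/(1+k).
v = √(3.06² + 2×9.81×3.17/2) = √40.46 ≈ 6.36 m/s.

v ≈ 6.36 m/s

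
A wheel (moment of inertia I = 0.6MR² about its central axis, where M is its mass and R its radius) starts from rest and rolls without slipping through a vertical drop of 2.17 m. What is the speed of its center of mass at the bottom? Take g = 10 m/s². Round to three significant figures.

Here I = 0.6MR², so the shape factor k = I/(MR²) = 0.6.
Pure rolling means v = ωR; then KE = ½Mv² + ½I(v/R)² = ½(1+k)Mv² = (4/5)Mv².
Energy conservation: Mgh = (4/5)Mv², so v = √(2gh/(1+k)) = √(2 × 10 × 2.17 / 1.6) ≈ 5.21 m/s.

v ≈ 5.21 m/s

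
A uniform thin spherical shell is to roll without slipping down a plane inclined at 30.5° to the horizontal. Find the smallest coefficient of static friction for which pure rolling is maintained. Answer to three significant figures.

μ_min ≈ 0.236

Here I = (2/3)MR², so the shape factor k = I/(MR²) = 2/3.
Newton's second law down the slope: Mg sinθ − f = Ma. The torque equation fR = Iα (with α = a/R) gives f = kMa.
These give a = g sinθ/(1+k) and the required friction f = kMg sinθ/(1+k).
With N = Mg cosθ, the no-slip condition f ≤ μN gives μ_min = f/N = k tanθ/(1+k).
μ_min = (2/3) × tan30.5° / 1.667 ≈ 0.236.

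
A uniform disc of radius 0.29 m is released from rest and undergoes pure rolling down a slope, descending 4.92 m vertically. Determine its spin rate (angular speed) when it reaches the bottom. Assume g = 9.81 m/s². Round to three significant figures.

ω ≈ 27.7 rad/s

For this body I = (1/2)MR², i.e. k = I/(MR²) = 0.5.
Since it rolls without slipping, ω = v/R and KE = ½Mv² + ½Iω² = ½(1+k)Mv² = (3/4)Mv².
Energy conservation Mgh = ½(1+k)Mv² gives v = √(2gh/(1+k)) = √(2 × 9.81 × 4.92 / 1.5) = 8.022 m/s.
Then ω = v/R = 8.022 / 0.29 ≈ 27.7 rad/s.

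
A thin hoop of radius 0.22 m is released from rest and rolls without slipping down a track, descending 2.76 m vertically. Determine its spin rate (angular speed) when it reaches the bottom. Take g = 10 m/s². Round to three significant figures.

The moment of inertia is MR², giving k ≡ I/(MR²) = 1.
Rolling without slipping gives ω = v/R, so the total kinetic energy is ½Mv² + ½Iω² = ½(1+k)Mv² = Mv².
Energy conservation Mgh = ½(1+k)Mv² gives v = √(2gh/(1+k)) = √(2 × 10 × 2.76 / 2) = 5.254 m/s.
The angular speed follows from ω = v/R = 5.254/0.22 ≈ 23.9 rad/s.

ω ≈ 23.9 rad/s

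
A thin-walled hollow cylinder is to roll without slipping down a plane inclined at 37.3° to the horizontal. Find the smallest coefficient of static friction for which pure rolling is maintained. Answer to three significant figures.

μ_min ≈ 0.381

The moment of inertia is MR², giving k ≡ I/(MR²) = 1.
Newton's second law down the slope: Mg sinθ − f = Ma. The torque equation fR = Iα (with α = a/R) gives f = kMa.
These give a = g sinθ/(1+k) and the required friction f = kMg sinθ/(1+k).
With N = Mg cosθ, the no-slip condition f ≤ μN gives μ_min = f/N = k tanθ/(1+k).
μ_min = 1 × tan37.3° / 2 ≈ 0.381.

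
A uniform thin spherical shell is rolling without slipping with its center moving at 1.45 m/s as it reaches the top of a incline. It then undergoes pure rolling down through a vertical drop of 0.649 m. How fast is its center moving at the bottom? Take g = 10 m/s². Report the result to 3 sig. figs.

v ≈ 3.14 m/s

The moment of inertia is (2/3)MR², giving k ≡ I/(MR²) = 2/3.
Rolling without slipping gives ω = v/R, so the total kinetic energy is ½Mv² + ½Iω² = ½(1+k)Mv² = (5/6)Mv².
Energy conservation: (5/6)Mv₀² + Mgh = (5/6)Mv², so v² = v₀² + 2gh/(1+k).
v = √(1.45² + 2×10×0.649/1.667) = √9.891 ≈ 3.14 m/s.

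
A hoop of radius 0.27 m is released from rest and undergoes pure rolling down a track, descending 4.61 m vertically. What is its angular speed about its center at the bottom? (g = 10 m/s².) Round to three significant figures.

ω ≈ 25.1 rad/s

The moment of inertia is MR², giving k ≡ I/(MR²) = 1.
The rolling condition ω = v/R makes the rotational term ½I(v/R)² = ½kMv², so KE_total = ½(1+k)Mv² = Mv².
Energy conservation Mgh = ½(1+k)Mv² gives v = √(2gh/(1+k)) = √(2 × 10 × 4.61 / 2) = 6.79 m/s.
The angular speed follows from ω = v/R = 6.79/0.27 ≈ 25.1 rad/s.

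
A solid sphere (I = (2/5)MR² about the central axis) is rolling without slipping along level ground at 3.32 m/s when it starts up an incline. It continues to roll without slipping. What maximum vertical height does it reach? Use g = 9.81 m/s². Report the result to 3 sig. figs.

Here I = (2/5)MR², so the shape factor k = I/(MR²) = 0.4.
Rolling without slipping gives ω = v/R, so the total kinetic energy is ½Mv² + ½Iω² = ½(1+k)Mv² = (7/10)Mv².
At the top the kinetic energy is zero, so (7/10)Mv₀² = Mgh.
Thus h = (1+k)v₀²/(2g) = 1.4 × 3.32² / (2 × 9.81) ≈ 0.787 m.

h ≈ 0.787 m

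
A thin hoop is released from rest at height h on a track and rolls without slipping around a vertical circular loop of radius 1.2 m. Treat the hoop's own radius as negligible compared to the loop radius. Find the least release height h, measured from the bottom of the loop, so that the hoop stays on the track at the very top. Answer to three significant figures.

h_min ≈ 3.60 m

The moment of inertia is MR², giving k ≡ I/(MR²) = 1.
At the top, contact is just lost when gravity alone supplies the centripetal force: Mg = Mv_top²/r, i.e. v_top² = gr.
With ω = v/R, the kinetic energy at speed v is ½(1+k)Mv² = Mv².
Energy conservation from release (height h) to the top (height 2r): Mgh = Mg(2r) + M·gr.
Thus h_min = 2r + (1+k)r/2 = r(2 + 2/2) = 1.2 × 3 ≈ 3.60 m.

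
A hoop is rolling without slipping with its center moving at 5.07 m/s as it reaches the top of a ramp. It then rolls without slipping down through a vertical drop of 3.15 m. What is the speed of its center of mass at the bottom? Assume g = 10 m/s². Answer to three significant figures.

The moment of inertia is MR², giving k ≡ I/(MR²) = 1.
The rolling condition ω = v/R makes the rotational term ½I(v/R)² = ½kMv², so KE_total = ½(1+k)Mv² = Mv².
Conserving energy between top and bottom: Mv² = Mv₀² + Mgh, hence v² = v₀² + 2gh/(1+k).
v = √(5.07² + 2×10×3.15/2) = √57.2 ≈ 7.56 m/s.

v ≈ 7.56 m/s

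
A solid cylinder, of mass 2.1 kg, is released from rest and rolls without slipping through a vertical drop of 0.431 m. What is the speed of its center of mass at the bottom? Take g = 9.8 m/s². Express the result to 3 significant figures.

Here I = (1/2)MR², so the shape factor k = I/(MR²) = 0.5.
The rolling condition ω = v/R makes the rotational term ½I(v/R)² = ½kMv², so KE_total = ½(1+k)Mv² = (3/4)Mv².
Setting Mgh = (3/4)Mv² gives v = √(2gh/(1+k)) = √(2·9.8·0.431/1.5) ≈ 2.37 m/s.

v ≈ 2.37 m/s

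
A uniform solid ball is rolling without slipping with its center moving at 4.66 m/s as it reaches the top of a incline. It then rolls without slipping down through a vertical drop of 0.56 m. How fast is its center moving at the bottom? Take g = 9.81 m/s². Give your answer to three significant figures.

For this body I = (2/5)MR², i.e. k = I/(MR²) = 0.4.
Pure rolling means v = ωR; then KE = ½Mv² + ½I(v/R)² = ½(1+k)Mv² = (7/10)Mv².
Energy conservation: (7/10)Mv₀² + Mgh = (7/10)Mv², so v² = v₀² + 2gh/(1+k).
v = √(4.66² + 2×9.81×0.56/1.4) = √29.56 ≈ 5.44 m/s.

v ≈ 5.44 m/s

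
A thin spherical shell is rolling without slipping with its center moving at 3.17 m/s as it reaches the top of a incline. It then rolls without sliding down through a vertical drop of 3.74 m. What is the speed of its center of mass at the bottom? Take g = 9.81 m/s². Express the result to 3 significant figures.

With I = (2/3)MR², the ratio k = I/(MR²) is 2/3.
Pure rolling means v = ωR; then KE = ½Mv² + ½I(v/R)² = ½(1+k)Mv² = (5/6)Mv².
Conserving energy between top and bottom: (5/6)Mv² = (5/6)Mv₀² + Mgh, hence v² = v₀² + 2gh/(1+k).
v = √(3.17² + 2×9.81×3.74/1.667) = √54.08 ≈ 7.35 m/s.

v ≈ 7.35 m/s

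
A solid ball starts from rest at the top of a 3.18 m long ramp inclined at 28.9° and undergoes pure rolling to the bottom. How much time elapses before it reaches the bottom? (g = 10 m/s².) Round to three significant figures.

The moment of inertia is (2/5)MR², giving k ≡ I/(MR²) = 0.4.
Translational: Mg sinθ − f = Ma. Rotational about the CM: fR = Iα = kMRa, so f = kMa.
Hence a = g sinθ/(1+k) = 10×sin28.9°/1.4 = 3.452 m/s².
With constant a from rest, t = √(2L/a) = √(2·3.18/3.452) ≈ 1.36 s.

t ≈ 1.36 s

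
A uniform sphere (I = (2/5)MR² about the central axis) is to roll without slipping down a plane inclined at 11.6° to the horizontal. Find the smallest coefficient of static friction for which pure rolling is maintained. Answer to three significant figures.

For this body I = (2/5)MR², i.e. k = I/(MR²) = 0.4.
Translational: Mg sinθ − f = Ma. Rotational about the CM: fR = Iα = kMRa, so f = kMa.
These give a = g sinθ/(1+k) and the required friction f = kMg sinθ/(1+k).
The normal force is N = Mg cosθ, so μ_min = f/N = k tanθ/(1+k).
μ_min = 0.4 × tan11.6° / 1.4 ≈ 0.0586.

μ_min ≈ 0.0586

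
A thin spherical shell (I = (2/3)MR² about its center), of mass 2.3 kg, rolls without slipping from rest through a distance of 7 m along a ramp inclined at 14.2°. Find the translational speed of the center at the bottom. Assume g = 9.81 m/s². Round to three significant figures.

With I = (2/3)MR², the ratio k = I/(MR²) is 2/3.
Pure rolling means v = ωR; then KE = ½Mv² + ½I(v/R)² = ½(1+k)Mv² = (5/6)Mv².
The vertical drop is h = L sinθ = 7 × sin14.2° = 1.717 m.
Setting Mgh = (5/6)Mv² gives v = √(2gh/(1+k)) = √(2·9.81·1.717/1.667) ≈ 4.50 m/s.

v ≈ 4.50 m/s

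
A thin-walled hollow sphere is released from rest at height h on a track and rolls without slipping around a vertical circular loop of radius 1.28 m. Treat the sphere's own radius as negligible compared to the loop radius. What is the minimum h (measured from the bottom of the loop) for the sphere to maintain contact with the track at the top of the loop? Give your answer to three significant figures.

h_min ≈ 3.63 m

For this body I = (2/3)MR², i.e. k = I/(MR²) = 2/3.
At the top, contact is just lost when gravity alone supplies the centripetal force: Mg = Mv_top²/r, i.e. v_top² = gr.
With ω = v/R, the kinetic energy at speed v is ½(1+k)Mv² = (5/6)Mv².
Energy conservation from release (height h) to the top (height 2r): Mgh = Mg(2r) + (5/6)M·gr.
Thus h_min = 2r + (1+k)r/2 = r(2 + 1.667/2) = 1.28 × 2.833 ≈ 3.63 m.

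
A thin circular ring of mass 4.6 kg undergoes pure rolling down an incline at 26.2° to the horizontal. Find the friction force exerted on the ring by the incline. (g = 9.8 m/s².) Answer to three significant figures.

For this body I = MR², i.e. k = I/(MR²) = 1.
Along the incline Mg sinθ − f = Ma, and torque about the center fR = Iα = kMR²(a/R) gives f = kMa.
Combining, a = g sinθ/(1+k) and f = kMa = kMg sinθ/(1+k).
f = 1 × 4.6 × 9.8 × sin26.2° / 2 ≈ 9.95 N.

f ≈ 9.95 N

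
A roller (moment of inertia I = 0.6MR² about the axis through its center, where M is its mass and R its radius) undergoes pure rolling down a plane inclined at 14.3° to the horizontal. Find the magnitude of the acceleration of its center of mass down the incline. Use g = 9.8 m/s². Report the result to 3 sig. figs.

a ≈ 1.51 m/s²

With I = 0.6MR², the ratio k = I/(MR²) is 0.6.
Translational: Mg sinθ − f = Ma. Rotational about the CM: fR = Iα = kMRa, so f = kMa.
Eliminating f: Mg sinθ = (1+k)Ma, so a = g sinθ/(1+k) = 9.8 × sin14.3° / 1.6 ≈ 1.51 m/s².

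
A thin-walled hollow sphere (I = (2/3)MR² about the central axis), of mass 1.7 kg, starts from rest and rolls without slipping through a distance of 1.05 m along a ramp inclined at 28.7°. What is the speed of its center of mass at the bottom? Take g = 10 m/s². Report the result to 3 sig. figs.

Here I = (2/3)MR², so the shape factor k = I/(MR²) = 2/3.
Pure rolling means v = ωR; then KE = ½Mv² + ½I(v/R)² = ½(1+k)Mv² = (5/6)Mv².
The vertical drop is h = L sinθ = 1.05 × sin28.7° = 0.5042 m.
Setting Mgh = (5/6)Mv² gives v = √(2gh/(1+k)) = √(2·10·0.5042/1.667) ≈ 2.46 m/s.

v ≈ 2.46 m/s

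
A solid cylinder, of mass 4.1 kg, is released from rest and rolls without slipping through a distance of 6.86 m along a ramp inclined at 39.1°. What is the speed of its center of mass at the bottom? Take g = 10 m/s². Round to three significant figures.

With I = (1/2)MR², the ratio k = I/(MR²) is 0.5.
The rolling condition ω = v/R makes the rotational term ½I(v/R)² = ½kMv², so KE_total = ½(1+k)Mv² = (3/4)Mv².
The vertical drop is h = L sinθ = 6.86 × sin39.1° = 4.326 m.
Energy conservation: Mgh = (3/4)Mv², so v = √(2gh/(1+k)) = √(2 × 10 × 4.326 / 1.5) ≈ 7.60 m/s.

v ≈ 7.60 m/s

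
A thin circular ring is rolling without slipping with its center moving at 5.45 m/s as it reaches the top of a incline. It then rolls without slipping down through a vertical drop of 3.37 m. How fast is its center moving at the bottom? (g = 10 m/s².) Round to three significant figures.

v ≈ 7.96 m/s

For this body I = MR², i.e. k = I/(MR²) = 1.
Pure rolling means v = ωR; then KE = ½Mv² + ½I(v/R)² = ½(1+k)Mv² = Mv².
Conserving energy between top and bottom: Mv² = Mv₀² + Mgh, hence v² = v₀² + 2gh/(1+k).
v = √(5.45² + 2×10×3.37/2) = √63.4 ≈ 7.96 m/s.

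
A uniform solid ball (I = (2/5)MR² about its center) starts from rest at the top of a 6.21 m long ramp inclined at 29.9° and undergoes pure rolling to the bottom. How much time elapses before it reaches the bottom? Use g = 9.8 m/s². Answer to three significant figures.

For this body I = (2/5)MR², i.e. k = I/(MR²) = 0.4.
Newton's second law down the slope: Mg sinθ − f = Ma. The torque equation fR = Iα (with α = a/R) gives f = kMa.
Hence a = g sinθ/(1+k) = 9.8×sin29.9°/1.4 = 3.489 m/s².
With constant a from rest, t = √(2L/a) = √(2·6.21/3.489) ≈ 1.89 s.

t ≈ 1.89 s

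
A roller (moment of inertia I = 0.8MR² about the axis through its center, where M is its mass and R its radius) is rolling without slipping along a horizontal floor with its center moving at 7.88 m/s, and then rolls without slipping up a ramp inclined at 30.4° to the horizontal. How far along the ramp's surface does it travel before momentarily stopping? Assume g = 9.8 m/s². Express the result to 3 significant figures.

With I = 0.8MR², the ratio k = I/(MR²) is 0.8.
Since it rolls without slipping, ω = v/R and KE = ½Mv² + ½Iω² = ½(1+k)Mv² = (9/10)Mv².
Setting this equal to Mgh gives the vertical rise h = (1+k)v₀²/(2g) = 1.8×7.88²/(2×9.8) = 5.703 m.
Along the incline, d = h/sinθ = 5.703/sin30.4° ≈ 11.3 m.

d ≈ 11.3 m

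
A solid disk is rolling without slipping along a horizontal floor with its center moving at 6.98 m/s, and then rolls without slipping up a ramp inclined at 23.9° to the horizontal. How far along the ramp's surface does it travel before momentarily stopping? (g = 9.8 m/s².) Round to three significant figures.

With I = (1/2)MR², the ratio k = I/(MR²) is 0.5.
The rolling condition ω = v/R makes the rotational term ½I(v/R)² = ½kMv², so KE_total = ½(1+k)Mv² = (3/4)Mv².
Setting this equal to Mgh gives the vertical rise h = (1+k)v₀²/(2g) = 1.5×6.98²/(2×9.8) = 3.729 m.
Along the incline, d = h/sinθ = 3.729/sin23.9° ≈ 9.20 m.

d ≈ 9.20 m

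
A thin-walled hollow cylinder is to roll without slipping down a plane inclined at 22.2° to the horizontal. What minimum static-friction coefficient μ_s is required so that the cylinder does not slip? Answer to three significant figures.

μ_min ≈ 0.204

Here I = MR², so the shape factor k = I/(MR²) = 1.
Newton's second law down the slope: Mg sinθ − f = Ma. The torque equation fR = Iα (with α = a/R) gives f = kMa.
These give a = g sinθ/(1+k) and the required friction f = kMg sinθ/(1+k).
With N = Mg cosθ, the no-slip condition f ≤ μN gives μ_min = f/N = k tanθ/(1+k).
μ_min = 1 × tan22.2° / 2 ≈ 0.204.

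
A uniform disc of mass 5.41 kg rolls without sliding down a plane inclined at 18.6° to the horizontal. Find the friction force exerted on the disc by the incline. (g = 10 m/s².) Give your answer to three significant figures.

f ≈ 5.75 N

With I = (1/2)MR², the ratio k = I/(MR²) is 0.5.
Translational: Mg sinθ − f = Ma. Rotational about the CM: fR = Iα = kMRa, so f = kMa.
Combining, a = g sinθ/(1+k) and f = kMa = kMg sinθ/(1+k).
f = 0.5 × 5.41 × 10 × sin18.6° / 1.5 ≈ 5.75 N.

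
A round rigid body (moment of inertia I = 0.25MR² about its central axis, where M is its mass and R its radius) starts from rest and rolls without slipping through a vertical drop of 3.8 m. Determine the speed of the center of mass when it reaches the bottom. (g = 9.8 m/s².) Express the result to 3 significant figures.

With I = 0.25MR², the ratio k = I/(MR²) is 0.25.
Since it rolls without slipping, ω = v/R and KE = ½Mv² + ½Iω² = ½(1+k)Mv² = (5/8)Mv².
Setting Mgh = (5/8)Mv² gives v = √(2gh/(1+k)) = √(2·9.8·3.8/1.25) ≈ 7.72 m/s.

v ≈ 7.72 m/s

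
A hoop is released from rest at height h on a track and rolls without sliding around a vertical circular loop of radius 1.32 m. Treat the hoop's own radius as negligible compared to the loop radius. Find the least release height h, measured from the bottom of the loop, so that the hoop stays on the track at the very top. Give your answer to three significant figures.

h_min ≈ 3.96 m

For this body I = MR², i.e. k = I/(MR²) = 1.
At the top of the loop, the minimum-contact condition is Mg = Mv_top²/r, so v_top² = gr.
With ω = v/R, the kinetic energy at speed v is ½(1+k)Mv² = Mv².
Energy conservation from release (height h) to the top (height 2r): Mgh = Mg(2r) + M·gr.
Thus h_min = 2r + (1+k)r/2 = r(2 + 2/2) = 1.32 × 3 ≈ 3.96 m.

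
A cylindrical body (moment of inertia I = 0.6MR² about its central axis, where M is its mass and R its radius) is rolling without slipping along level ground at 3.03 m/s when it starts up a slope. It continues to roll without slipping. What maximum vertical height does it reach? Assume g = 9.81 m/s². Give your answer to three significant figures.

With I = 0.6MR², the ratio k = I/(MR²) is 0.6.
The rolling condition ω = v/R makes the rotational term ½I(v/R)² = ½kMv², so KE_total = ½(1+k)Mv² = (4/5)Mv².
At the top the kinetic energy is zero, so (4/5)Mv₀² = Mgh.
Thus h = (1+k)v₀²/(2g) = 1.6 × 3.03² / (2 × 9.81) ≈ 0.749 m.

h ≈ 0.749 m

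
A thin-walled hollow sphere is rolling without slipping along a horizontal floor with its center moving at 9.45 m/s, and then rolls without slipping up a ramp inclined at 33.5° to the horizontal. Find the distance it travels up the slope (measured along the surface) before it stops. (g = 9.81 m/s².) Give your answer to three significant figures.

d ≈ 13.7 m

The moment of inertia is (2/3)MR², giving k ≡ I/(MR²) = 2/3.
Rolling without slipping gives ω = v/R, so the total kinetic energy is ½Mv² + ½Iω² = ½(1+k)Mv² = (5/6)Mv².
Setting this equal to Mgh gives the vertical rise h = (1+k)v₀²/(2g) = 1.667×9.45²/(2×9.81) = 7.586 m.
The distance along the slope is d = h/sinθ = 7.586/sin33.5° ≈ 13.7 m.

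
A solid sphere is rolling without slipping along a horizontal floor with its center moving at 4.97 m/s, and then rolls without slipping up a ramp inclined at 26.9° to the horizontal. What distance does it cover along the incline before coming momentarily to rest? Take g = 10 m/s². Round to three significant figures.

d ≈ 3.82 m

The moment of inertia is (2/5)MR², giving k ≡ I/(MR²) = 0.4.
The rolling condition ω = v/R makes the rotational term ½I(v/R)² = ½kMv², so KE_total = ½(1+k)Mv² = (7/10)Mv².
Setting this equal to Mgh gives the vertical rise h = (1+k)v₀²/(2g) = 1.4×4.97²/(2×10) = 1.729 m.
Along the incline, d = h/sinθ = 1.729/sin26.9° ≈ 3.82 m.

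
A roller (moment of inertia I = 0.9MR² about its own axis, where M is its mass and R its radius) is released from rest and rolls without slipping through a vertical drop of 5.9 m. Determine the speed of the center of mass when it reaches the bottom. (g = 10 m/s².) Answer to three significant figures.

With I = 0.9MR², the ratio k = I/(MR²) is 0.9.
Since it rolls without slipping, ω = v/R and KE = ½Mv² + ½Iω² = ½(1+k)Mv² = (19/20)Mv².
Setting Mgh = (19/20)Mv² gives v = √(2gh/(1+k)) = √(2·10·5.9/1.9) ≈ 7.88 m/s.

v ≈ 7.88 m/s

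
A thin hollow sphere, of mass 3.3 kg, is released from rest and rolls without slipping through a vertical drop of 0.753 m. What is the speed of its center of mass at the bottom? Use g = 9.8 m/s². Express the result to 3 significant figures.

The moment of inertia is (2/3)MR², giving k ≡ I/(MR²) = 2/3.
Pure rolling means v = ωR; then KE = ½Mv² + ½I(v/R)² = ½(1+k)Mv² = (5/6)Mv².
Energy conservation: Mgh = (5/6)Mv², so v = √(2gh/(1+k)) = √(2 × 9.8 × 0.753 / 1.667) ≈ 2.98 m/s.

v ≈ 2.98 m/s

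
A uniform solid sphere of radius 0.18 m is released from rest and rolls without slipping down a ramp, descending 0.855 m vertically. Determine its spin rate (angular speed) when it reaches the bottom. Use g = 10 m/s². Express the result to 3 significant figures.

ω ≈ 19.4 rad/s

With I = (2/5)MR², the ratio k = I/(MR²) is 0.4.
Since it rolls without slipping, ω = v/R and KE = ½Mv² + ½Iω² = ½(1+k)Mv² = (7/10)Mv².
Energy conservation Mgh = ½(1+k)Mv² gives v = √(2gh/(1+k)) = √(2 × 10 × 0.855 / 1.4) = 3.495 m/s.
The angular speed follows from ω = v/R = 3.495/0.18 ≈ 19.4 rad/s.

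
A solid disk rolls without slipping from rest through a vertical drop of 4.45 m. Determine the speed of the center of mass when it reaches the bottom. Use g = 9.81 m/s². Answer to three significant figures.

The moment of inertia is (1/2)MR², giving k ≡ I/(MR²) = 0.5.
Since it rolls without slipping, ω = v/R and KE = ½Mv² + ½Iω² = ½(1+k)Mv² = (3/4)Mv².
Setting Mgh = (3/4)Mv² gives v = √(2gh/(1+k)) = √(2·9.81·4.45/1.5) ≈ 7.63 m/s.

v ≈ 7.63 m/s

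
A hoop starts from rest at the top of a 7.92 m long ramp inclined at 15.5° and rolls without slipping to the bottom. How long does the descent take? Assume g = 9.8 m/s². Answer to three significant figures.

t ≈ 3.48 s

Here I = MR², so the shape factor k = I/(MR²) = 1.
Newton's second law down the slope: Mg sinθ − f = Ma. The torque equation fR = Iα (with α = a/R) gives f = kMa.
Hence a = g sinθ/(1+k) = 9.8×sin15.5°/2 = 1.309 m/s².
Starting from rest, L = ½at², so t = √(2L/a) = √(2×7.92/1.309) ≈ 3.48 s.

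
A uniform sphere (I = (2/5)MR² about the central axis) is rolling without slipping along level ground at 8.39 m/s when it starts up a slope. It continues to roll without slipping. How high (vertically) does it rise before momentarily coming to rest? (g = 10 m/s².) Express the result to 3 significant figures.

h ≈ 4.93 m

With I = (2/5)MR², the ratio k = I/(MR²) is 0.4.
Since it rolls without slipping, ω = v/R and KE = ½Mv² + ½Iω² = ½(1+k)Mv² = (7/10)Mv².
All of this converts to potential energy at the highest point: (7/10)Mv₀² = Mgh.
Thus h = (1+k)v₀²/(2g) = 1.4 × 8.39² / (2 × 10) ≈ 4.93 m.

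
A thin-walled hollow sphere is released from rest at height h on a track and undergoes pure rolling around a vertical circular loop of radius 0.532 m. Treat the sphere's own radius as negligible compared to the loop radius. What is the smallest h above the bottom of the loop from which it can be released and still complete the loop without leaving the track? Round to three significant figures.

h_min ≈ 1.51 m

The moment of inertia is (2/3)MR², giving k ≡ I/(MR²) = 2/3.
At the top of the loop, the minimum-contact condition is Mg = Mv_top²/r, so v_top² = gr.
With ω = v/R, the kinetic energy at speed v is ½(1+k)Mv² = (5/6)Mv².
Energy conservation from release (height h) to the top (height 2r): Mgh = Mg(2r) + (5/6)M·gr.
Thus h_min = 2r + (1+k)r/2 = r(2 + 1.667/2) = 0.532 × 2.833 ≈ 1.51 m.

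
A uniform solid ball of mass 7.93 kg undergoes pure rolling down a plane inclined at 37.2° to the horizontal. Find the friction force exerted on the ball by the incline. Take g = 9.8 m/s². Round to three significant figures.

f ≈ 13.4 N

The moment of inertia is (2/5)MR², giving k ≡ I/(MR²) = 0.4.
Along the incline Mg sinθ − f = Ma, and torque about the center fR = Iα = kMR²(a/R) gives f = kMa.
Combining, a = g sinθ/(1+k) and f = kMa = kMg sinθ/(1+k).
f = 0.4 × 7.93 × 9.8 × sin37.2° / 1.4 ≈ 13.4 N.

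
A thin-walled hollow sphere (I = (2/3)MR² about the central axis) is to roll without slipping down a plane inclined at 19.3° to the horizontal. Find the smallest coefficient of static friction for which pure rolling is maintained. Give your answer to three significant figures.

μ_min ≈ 0.140

Here I = (2/3)MR², so the shape factor k = I/(MR²) = 2/3.
Along the incline Mg sinθ − f = Ma, and torque about the center fR = Iα = kMR²(a/R) gives f = kMa.
These give a = g sinθ/(1+k) and the required friction f = kMg sinθ/(1+k).
The normal force is N = Mg cosθ, so μ_min = f/N = k tanθ/(1+k).
μ_min = (2/3) × tan19.3° / 1.667 ≈ 0.140.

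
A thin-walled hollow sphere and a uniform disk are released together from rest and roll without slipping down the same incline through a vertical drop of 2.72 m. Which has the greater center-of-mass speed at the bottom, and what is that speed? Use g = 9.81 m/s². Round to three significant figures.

For rolling without slipping, Mgh = ½(1+k)Mv² where k = I/(MR²), so v = √(2gh/(1+k)).
Thin-walled hollow sphere: k = 2/3, giving v = √(2×9.81×2.72/1.667) = 5.659 m/s.
Uniform disk: k = 0.5, giving v = √(2×9.81×2.72/1.5) = 5.965 m/s.
The smaller k wins: the uniform disk, at ≈ 5.96 m/s.

the uniform disk, at v ≈ 5.96 m/s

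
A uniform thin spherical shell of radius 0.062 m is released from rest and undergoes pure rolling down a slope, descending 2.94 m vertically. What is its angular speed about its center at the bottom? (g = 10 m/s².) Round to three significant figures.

ω ≈ 95.8 rad/s

With I = (2/3)MR², the ratio k = I/(MR²) is 2/3.
Since it rolls without slipping, ω = v/R and KE = ½Mv² + ½Iω² = ½(1+k)Mv² = (5/6)Mv².
Energy conservation Mgh = ½(1+k)Mv² gives v = √(2gh/(1+k)) = √(2 × 10 × 2.94 / 1.667) = 5.94 m/s.
Then ω = v/R = 5.94 / 0.062 ≈ 95.8 rad/s.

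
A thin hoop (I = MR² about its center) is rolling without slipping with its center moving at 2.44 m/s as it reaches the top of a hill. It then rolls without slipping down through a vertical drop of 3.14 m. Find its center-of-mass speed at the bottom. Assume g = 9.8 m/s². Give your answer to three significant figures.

v ≈ 6.06 m/s

For this body I = MR², i.e. k = I/(MR²) = 1.
Pure rolling means v = ωR; then KE = ½Mv² + ½I(v/R)² = ½(1+k)Mv² = Mv².
Conserving energy between top and bottom: Mv² = Mv₀² + Mgh, hence v² = v₀² + 2gh/(1+k).
v = √(2.44² + 2×9.8×3.14/2) = √36.73 ≈ 6.06 m/s.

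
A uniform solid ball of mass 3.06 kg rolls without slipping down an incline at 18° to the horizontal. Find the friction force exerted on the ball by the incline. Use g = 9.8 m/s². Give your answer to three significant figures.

f ≈ 2.65 N

Here I = (2/5)MR², so the shape factor k = I/(MR²) = 0.4.
Newton's second law down the slope: Mg sinθ − f = Ma. The torque equation fR = Iα (with α = a/R) gives f = kMa.
Combining, a = g sinθ/(1+k) and f = kMa = kMg sinθ/(1+k).
f = 0.4 × 3.06 × 9.8 × sin18° / 1.4 ≈ 2.65 N.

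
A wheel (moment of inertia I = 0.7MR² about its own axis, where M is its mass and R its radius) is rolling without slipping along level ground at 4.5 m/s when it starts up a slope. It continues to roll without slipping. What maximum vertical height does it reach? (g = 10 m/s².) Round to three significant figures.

h ≈ 1.72 m

With I = 0.7MR², the ratio k = I/(MR²) is 0.7.
Since it rolls without slipping, ω = v/R and KE = ½Mv² + ½Iω² = ½(1+k)Mv² = (17/20)Mv².
All of this converts to potential energy at the highest point: (17/20)Mv₀² = Mgh.
Thus h = (1+k)v₀²/(2g) = 1.7 × 4.5² / (2 × 10) ≈ 1.72 m.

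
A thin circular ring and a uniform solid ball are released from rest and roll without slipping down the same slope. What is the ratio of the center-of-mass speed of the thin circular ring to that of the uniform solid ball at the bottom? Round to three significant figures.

Each satisfies Mgh = ½(1+k)Mv² with k = I/(MR²), so v ∝ 1/√(1+k).
For the thin circular ring k = 1; for the uniform solid ball k = 0.4.
v₁/v₂ = √((1+k₂)/(1+k₁)) = √(1.4/2) ≈ 0.837.

v_ratio ≈ 0.837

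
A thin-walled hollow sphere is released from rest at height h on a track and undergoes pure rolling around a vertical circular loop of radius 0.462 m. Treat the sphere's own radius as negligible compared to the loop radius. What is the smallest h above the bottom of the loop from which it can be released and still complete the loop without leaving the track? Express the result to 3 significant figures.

h_min ≈ 1.31 m

Here I = (2/3)MR², so the shape factor k = I/(MR²) = 2/3.
At the top of the loop, the minimum-contact condition is Mg = Mv_top²/r, so v_top² = gr.
With ω = v/R, the kinetic energy at speed v is ½(1+k)Mv² = (5/6)Mv².
Energy conservation from release (height h) to the top (height 2r): Mgh = Mg(2r) + (5/6)M·gr.
Thus h_min = 2r + (1+k)r/2 = r(2 + 1.667/2) = 0.462 × 2.833 ≈ 1.31 m.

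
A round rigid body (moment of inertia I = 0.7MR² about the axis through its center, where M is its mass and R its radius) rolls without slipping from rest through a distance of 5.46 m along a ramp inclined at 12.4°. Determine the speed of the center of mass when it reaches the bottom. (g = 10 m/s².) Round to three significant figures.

Here I = 0.7MR², so the shape factor k = I/(MR²) = 0.7.
Pure rolling means v = ωR; then KE = ½Mv² + ½I(v/R)² = ½(1+k)Mv² = (17/20)Mv².
The vertical drop is h = L sinθ = 5.46 × sin12.4° = 1.172 m.
Setting Mgh = (17/20)Mv² gives v = √(2gh/(1+k)) = √(2·10·1.172/1.7) ≈ 3.71 m/s.

v ≈ 3.71 m/s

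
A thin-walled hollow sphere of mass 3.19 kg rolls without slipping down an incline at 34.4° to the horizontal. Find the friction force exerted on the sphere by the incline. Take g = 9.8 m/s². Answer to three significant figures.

f ≈ 7.06 N

For this body I = (2/3)MR², i.e. k = I/(MR²) = 2/3.
Translational: Mg sinθ − f = Ma. Rotational about the CM: fR = Iα = kMRa, so f = kMa.
Combining, a = g sinθ/(1+k) and f = kMa = kMg sinθ/(1+k).
f = (2/3) × 3.19 × 9.8 × sin34.4° / 1.667 ≈ 7.06 N.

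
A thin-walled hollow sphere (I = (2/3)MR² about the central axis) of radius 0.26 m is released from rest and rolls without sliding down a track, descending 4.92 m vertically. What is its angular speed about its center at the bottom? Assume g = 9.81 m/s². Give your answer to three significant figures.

With I = (2/3)MR², the ratio k = I/(MR²) is 2/3.
Since it rolls without slipping, ω = v/R and KE = ½Mv² + ½Iω² = ½(1+k)Mv² = (5/6)Mv².
Energy conservation Mgh = ½(1+k)Mv² gives v = √(2gh/(1+k)) = √(2 × 9.81 × 4.92 / 1.667) = 7.61 m/s.
The angular speed follows from ω = v/R = 7.61/0.26 ≈ 29.3 rad/s.

ω ≈ 29.3 rad/s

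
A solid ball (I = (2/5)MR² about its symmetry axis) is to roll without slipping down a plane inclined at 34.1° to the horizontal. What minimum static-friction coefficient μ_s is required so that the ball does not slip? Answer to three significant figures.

For this body I = (2/5)MR², i.e. k = I/(MR²) = 0.4.
Along the incline Mg sinθ − f = Ma, and torque about the center fR = Iα = kMR²(a/R) gives f = kMa.
These give a = g sinθ/(1+k) and the required friction f = kMg sinθ/(1+k).
The normal force is N = Mg cosθ, so μ_min = f/N = k tanθ/(1+k).
μ_min = 0.4 × tan34.1° / 1.4 ≈ 0.193.

μ_min ≈ 0.193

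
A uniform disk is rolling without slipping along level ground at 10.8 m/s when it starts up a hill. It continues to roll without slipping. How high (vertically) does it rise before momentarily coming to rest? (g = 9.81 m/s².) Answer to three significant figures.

h ≈ 8.92 m

For this body I = (1/2)MR², i.e. k = I/(MR²) = 0.5.
Since it rolls without slipping, ω = v/R and KE = ½Mv² + ½Iω² = ½(1+k)Mv² = (3/4)Mv².
All of this converts to potential energy at the highest point: (3/4)Mv₀² = Mgh.
Thus h = (1+k)v₀²/(2g) = 1.5 × 10.8² / (2 × 9.81) ≈ 8.92 m.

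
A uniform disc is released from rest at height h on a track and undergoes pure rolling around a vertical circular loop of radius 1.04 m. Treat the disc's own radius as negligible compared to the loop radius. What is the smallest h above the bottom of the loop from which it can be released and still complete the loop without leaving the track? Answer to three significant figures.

h_min ≈ 2.86 m

The moment of inertia is (1/2)MR², giving k ≡ I/(MR²) = 0.5.
At the top of the loop, the minimum-contact condition is Mg = Mv_top²/r, so v_top² = gr.
With ω = v/R, the kinetic energy at speed v is ½(1+k)Mv² = (3/4)Mv².
Energy conservation from release (height h) to the top (height 2r): Mgh = Mg(2r) + (3/4)M·gr.
Thus h_min = 2r + (1+k)r/2 = r(2 + 1.5/2) = 1.04 × 2.75 ≈ 2.86 m.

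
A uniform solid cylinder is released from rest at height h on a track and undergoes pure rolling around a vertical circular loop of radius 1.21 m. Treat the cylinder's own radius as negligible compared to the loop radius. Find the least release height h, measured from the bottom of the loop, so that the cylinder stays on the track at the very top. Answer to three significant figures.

The moment of inertia is (1/2)MR², giving k ≡ I/(MR²) = 0.5.
At the top, contact is just lost when gravity alone supplies the centripetal force: Mg = Mv_top²/r, i.e. v_top² = gr.
With ω = v/R, the kinetic energy at speed v is ½(1+k)Mv² = (3/4)Mv².
Energy conservation from release (height h) to the top (height 2r): Mgh = Mg(2r) + (3/4)M·gr.
Thus h_min = 2r + (1+k)r/2 = r(2 + 1.5/2) = 1.21 × 2.75 ≈ 3.33 m.

h_min ≈ 3.33 m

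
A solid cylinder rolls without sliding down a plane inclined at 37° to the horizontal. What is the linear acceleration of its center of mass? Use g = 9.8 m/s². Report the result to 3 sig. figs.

For this body I = (1/2)MR², i.e. k = I/(MR²) = 0.5.
Translational: Mg sinθ − f = Ma. Rotational about the CM: fR = Iα = kMRa, so f = kMa.
Eliminating f: Mg sinθ = (1+k)Ma, so a = g sinθ/(1+k) = 9.8 × sin37° / 1.5 ≈ 3.93 m/s².

a ≈ 3.93 m/s²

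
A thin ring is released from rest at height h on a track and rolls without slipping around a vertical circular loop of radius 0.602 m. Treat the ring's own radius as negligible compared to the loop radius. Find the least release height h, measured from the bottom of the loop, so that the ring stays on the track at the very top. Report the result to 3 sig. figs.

For this body I = MR², i.e. k = I/(MR²) = 1.
At the top, contact is just lost when gravity alone supplies the centripetal force: Mg = Mv_top²/r, i.e. v_top² = gr.
With ω = v/R, the kinetic energy at speed v is ½(1+k)Mv² = Mv².
Energy conservation from release (height h) to the top (height 2r): Mgh = Mg(2r) + M·gr.
Thus h_min = 2r + (1+k)r/2 = r(2 + 2/2) = 0.602 × 3 ≈ 1.81 m.

h_min ≈ 1.81 m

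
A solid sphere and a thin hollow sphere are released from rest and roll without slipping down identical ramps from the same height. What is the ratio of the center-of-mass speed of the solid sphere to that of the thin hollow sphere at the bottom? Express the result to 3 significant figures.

v_ratio ≈ 1.09

Each satisfies Mgh = ½(1+k)Mv² with k = I/(MR²), so v ∝ 1/√(1+k).
For the solid sphere k = 0.4; for the thin hollow sphere k = 2/3.
v₁/v₂ = √((1+k₂)/(1+k₁)) = √(1.667/1.4) ≈ 1.09.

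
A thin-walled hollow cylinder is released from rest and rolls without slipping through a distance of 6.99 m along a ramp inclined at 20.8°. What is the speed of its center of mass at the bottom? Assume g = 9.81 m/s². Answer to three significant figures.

v ≈ 4.93 m/s

With I = MR², the ratio k = I/(MR²) is 1.
Pure rolling means v = ωR; then KE = ½Mv² + ½I(v/R)² = ½(1+k)Mv² = Mv².
The vertical drop is h = L sinθ = 6.99 × sin20.8° = 2.482 m.
Energy conservation: Mgh = Mv², so v = √(2gh/(1+k)) = √(2 × 9.81 × 2.482 / 2) ≈ 4.93 m/s.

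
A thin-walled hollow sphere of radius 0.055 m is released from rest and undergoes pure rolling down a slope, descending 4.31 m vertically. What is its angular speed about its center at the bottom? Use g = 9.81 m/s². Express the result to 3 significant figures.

The moment of inertia is (2/3)MR², giving k ≡ I/(MR²) = 2/3.
Rolling without slipping gives ω = v/R, so the total kinetic energy is ½Mv² + ½Iω² = ½(1+k)Mv² = (5/6)Mv².
Energy conservation Mgh = ½(1+k)Mv² gives v = √(2gh/(1+k)) = √(2 × 9.81 × 4.31 / 1.667) = 7.123 m/s.
Then ω = v/R = 7.123 / 0.055 ≈ 130 rad/s.

ω ≈ 130 rad/s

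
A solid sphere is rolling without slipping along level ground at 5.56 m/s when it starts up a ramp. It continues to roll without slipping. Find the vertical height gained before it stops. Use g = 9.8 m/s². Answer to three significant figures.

h ≈ 2.21 m

Here I = (2/5)MR², so the shape factor k = I/(MR²) = 0.4.
Since it rolls without slipping, ω = v/R and KE = ½Mv² + ½Iω² = ½(1+k)Mv² = (7/10)Mv².
All of this converts to potential energy at the highest point: (7/10)Mv₀² = Mgh.
Thus h = (1+k)v₀²/(2g) = 1.4 × 5.56² / (2 × 9.8) ≈ 2.21 m.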